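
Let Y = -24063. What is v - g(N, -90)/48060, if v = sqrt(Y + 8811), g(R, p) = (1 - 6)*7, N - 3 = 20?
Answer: 7/9612 + 2*I*sqrt(3813) ≈ 0.00072826 + 123.5*I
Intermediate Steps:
N = 23 (N = 3 + 20 = 23)
g(R, p) = -35 (g(R, p) = -5*7 = -35)
v = 2*I*sqrt(3813) (v = sqrt(-24063 + 8811) = sqrt(-15252) = 2*I*sqrt(3813) ≈ 123.5*I)
v - g(N, -90)/48060 = 2*I*sqrt(3813) - (-35)/48060 = 2*I*sqrt(3813) - 1*(-7/9612) = 2*I*sqrt(3813) + 7/9612 = 7/9612 + 2*I*sqrt(3813)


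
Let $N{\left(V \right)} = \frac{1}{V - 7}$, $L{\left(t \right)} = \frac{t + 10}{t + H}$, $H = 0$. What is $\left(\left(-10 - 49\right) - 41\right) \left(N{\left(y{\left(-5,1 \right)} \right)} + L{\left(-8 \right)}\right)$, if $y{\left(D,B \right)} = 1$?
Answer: $\frac{125}{3} \approx 41.667$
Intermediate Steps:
$L{\left(t \right)} = \frac{10 + t}{t}$ ($L{\left(t \right)} = \frac{t + 10}{t + 0} = \frac{10 + t}{t}$)
$N{\left(V \right)} = \frac{1}{-7 + V}$
$\left(\left(-10 - 49\right) - 41\right) \left(N{\left(y{\left(-5,1 \right)} \right)} + L{\left(-8 \right)}\right) = \left(\left(-10 - 49\right) - 41\right) \left(\frac{1}{-7 + 1} + \frac{10 - 8}{-8}\right) = \left(-59 - 41\right) \left(\frac{1}{-6} - \frac{1}{4}\right) = - 100 \left(- \frac{1}{6} - \frac{1}{4}\right) = \left(-100\right) \left(- \frac{5}{12}\right) = \frac{125}{3}$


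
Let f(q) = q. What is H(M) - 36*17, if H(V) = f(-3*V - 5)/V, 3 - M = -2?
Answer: -616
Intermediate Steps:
M = 5 (M = 3 - 1*(-2) = 3 + 2 = 5)
H(V) = (-5 - 3*V)/V (H(V) = (-3*V - 5)/V = (-5 - 3*V)/V)
H(M) - 36*17 = (-3 - 5/5) - 36*17 = (-3 - 5*⅕) - 612 = (-3 - 1) - 612 = -4 - 612 = -616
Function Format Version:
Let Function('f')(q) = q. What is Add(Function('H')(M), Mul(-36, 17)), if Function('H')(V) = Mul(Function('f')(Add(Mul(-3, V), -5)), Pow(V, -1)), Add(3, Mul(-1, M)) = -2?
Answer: -616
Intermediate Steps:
M = 5 (M = Add(3, Mul(-1, -2)) = Add(3, 2) = 5)
Function('H')(V) = Mul(Pow(V, -1), Add(-5, Mul(-3, V))) (Function('H')(V) = Mul(Add(Mul(-3, V), -5), Pow(V, -1)) = Mul(Add(-5, Mul(-3, V)), Pow(V, -1)) = Mul(Pow(V, -1), Add(-5, Mul(-3, V))))
Add(Function('H')(M), Mul(-36, 17)) = Add(Add(-3, Mul(-5, Pow(5, -1))), Mul(-36, 17)) = Add(Add(-3, Mul(-5, Rational(1, 5))), -612) = Add(Add(-3, -1), -612) = Add(-4, -612) = -616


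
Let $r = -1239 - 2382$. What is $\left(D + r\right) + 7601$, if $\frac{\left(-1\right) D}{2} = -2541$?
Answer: $9062$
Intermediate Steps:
$D = 5082$ ($D = \left(-2\right) \left(-2541\right) = 5082$)
$r = -3621$
$\left(D + r\right) + 7601 = \left(5082 - 3621\right) + 7601 = 1461 + 7601 = 9062$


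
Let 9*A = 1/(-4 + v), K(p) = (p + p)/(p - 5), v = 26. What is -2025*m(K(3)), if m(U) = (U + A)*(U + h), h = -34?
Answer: -4936725/22 ≈ -2.2440e+5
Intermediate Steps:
K(p) = 2*p/(-5 + p) (K(p) = (2*p)/(-5 + p) = 2*p/(-5 + p))
A = 1/198 (A = 1/(9*(-4 + 26)) = (⅑)/22 = (⅑)*(1/22) = 1/198 ≈ 0.0050505)
m(U) = (-34 + U)*(1/198 + U) (m(U) = (U + 1/198)*(U - 34) = (1/198 + U)*(-34 + U) = (-34 + U)*(1/198 + U))
-2025*m(K(3)) = -2025*(-17/99 + (2*3/(-5 + 3))² - 6731*3/(99*(-5 + 3))) = -2025*(-17/99 + (2*3/(-2))² - 6731*3/(99*(-2))) = -2025*(-17/99 + (2*3*(-½))² - 6731*3*(-1)/(99*2)) = -2025*(-17/99 + (-3)² - 6731/198*(-3)) = -2025*(-17/99 + 9 + 6731/66) = -2025*21941/198 = -4936725/22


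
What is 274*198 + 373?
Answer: 54625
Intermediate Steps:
274*198 + 373 = 54252 + 373 = 54625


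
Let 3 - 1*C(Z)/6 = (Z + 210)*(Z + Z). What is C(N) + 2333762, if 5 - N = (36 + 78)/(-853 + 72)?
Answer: 1415411079968/609961 ≈ 2.3205e+6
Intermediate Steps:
N = 4019/781 (N = 5 - (36 + 78)/(-853 + 72) = 5 - 114/(-781) = 5 - 114*(-1)/781 = 5 - 1*(-114/781) = 5 + 114/781 = 4019/781 ≈ 5.1460)
C(Z) = 18 - 12*Z*(210 + Z) (C(Z) = 18 - 6*(Z + 210)*(Z + Z) = 18 - 6*(210 + Z)*2*Z = 18 - 12*Z*(210 + Z))
C(N) + 2333762 = (18 - 2520*4019/781 - 12*(4019/781)²) + 2333762 = (18 - 10127880/781 - 12*16152361/609961) + 2333762 = (18 - 10127880/781 - 193828332/609961) + 2333762 = -8092723314/609961 + 2333762 = 1415411079968/609961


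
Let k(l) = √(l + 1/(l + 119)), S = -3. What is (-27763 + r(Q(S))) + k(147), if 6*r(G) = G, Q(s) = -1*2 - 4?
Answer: -27764 + √10401398/266 ≈ -27752.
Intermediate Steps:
Q(s) = -6 (Q(s) = -2 - 4 = -6)
r(G) = G/6
k(l) = √(l + 1/(119 + l))
(-27763 + r(Q(S))) + k(147) = (-27763 + (⅙)*(-6)) + √((1 + 147*(119 + 147))/(119 + 147)) = (-27763 - 1) + √((1 + 147*266)/266) = -27764 + √((1 + 39102)/266) = -27764 + √((1/266)*39103) = -27764 + √(39103/266) = -27764 + √10401398/266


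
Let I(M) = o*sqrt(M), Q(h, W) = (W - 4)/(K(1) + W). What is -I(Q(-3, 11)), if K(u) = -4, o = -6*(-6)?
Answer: -36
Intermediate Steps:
o = 36
Q(h, W) = 1 (Q(h, W) = (W - 4)/(-4 + W) = (-4 + W)/(-4 + W) = 1)
I(M) = 36*sqrt(M)
-I(Q(-3, 11)) = -36*sqrt(1) = -36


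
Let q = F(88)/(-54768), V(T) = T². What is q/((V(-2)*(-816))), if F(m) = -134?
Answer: -67/89381376 ≈ -7.4960e-7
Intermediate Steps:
q = 67/27384 (q = -134/(-54768) = -134*(-1/54768) = 67/27384 ≈ 0.0024467)
q/((V(-2)*(-816))) = 67/(27384*(((-2)²*(-816)))) = 67/(27384*((4*(-816)))) = (67/27384)/(-3264) = (67/27384)*(-1/3264) = -67/89381376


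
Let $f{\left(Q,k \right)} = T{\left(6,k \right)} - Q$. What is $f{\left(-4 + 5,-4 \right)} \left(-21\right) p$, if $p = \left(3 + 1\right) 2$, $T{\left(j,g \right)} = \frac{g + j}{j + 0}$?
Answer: $112$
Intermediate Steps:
$T{\left(j,g \right)} = \frac{g + j}{j}$
$p = 8$ ($p = 4 \cdot 2 = 8$)
$f{\left(Q,k \right)} = 1 - Q + \frac{k}{6}$ ($f{\left(Q,k \right)} = \frac{k + 6}{6} - Q = \frac{6 + k}{6} - Q = \left(1 + \frac{k}{6}\right) - Q = 1 - Q + \frac{k}{6}$)
$f{\left(-4 + 5,-4 \right)} \left(-21\right) p = \left(1 - \left(-4 + 5\right) + \frac{1}{6} \left(-4\right)\right) \left(-21\right) 8 = \left(1 - 1 - \frac{2}{3}\right) \left(-21\right) 8 = \left(- \frac{2}{3}\right) \left(-21\right) 8 = 14 \cdot 8 = 112$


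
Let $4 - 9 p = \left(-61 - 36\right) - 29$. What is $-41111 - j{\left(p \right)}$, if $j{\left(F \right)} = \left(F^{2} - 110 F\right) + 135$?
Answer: $- \frac{3229126}{81} \approx -39866.0$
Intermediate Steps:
$p = \frac{130}{9}$ ($p = \frac{4}{9} - \frac{\left(-61 - 36\right) - 29}{9} = \frac{4}{9} - \frac{-97 - 29}{9} = \frac{4}{9} - -14 = \frac{4}{9} + 14 = \frac{130}{9} \approx 14.444$)
$j{\left(F \right)} = 135 + F^{2} - 110 F$
$-41111 - j{\left(p \right)} = -41111 - \left(135 + \left(\frac{130}{9}\right)^{2} - \frac{14300}{9}\right) = -41111 - \left(135 + \frac{16900}{81} - \frac{14300}{9}\right) = -41111 - - \frac{100865}{81} = -41111 + \frac{100865}{81} = - \frac{3229126}{81}$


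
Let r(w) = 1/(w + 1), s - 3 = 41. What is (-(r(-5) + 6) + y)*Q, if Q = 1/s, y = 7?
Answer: 5/176 ≈ 0.028409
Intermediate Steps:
s = 44 (s = 3 + 41 = 44)
Q = 1/44 ≈ 0.022727
r(w) = 1/(1 + w)
(-(r(-5) + 6) + y)*Q = (-(1/(1 - 5) + 6) + 7)*(1/44) = (-(1/(-4) + 6) + 7)*(1/44) = (-(-1/4 + 6) + 7)*(1/44) = (-1*23/4 + 7)*(1/44) = (-23/4 + 7)*(1/44) = (5/4)*(1/44) = 5/176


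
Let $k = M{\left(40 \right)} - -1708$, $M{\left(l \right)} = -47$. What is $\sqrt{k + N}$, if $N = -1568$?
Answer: $\sqrt{93} \approx 9.6436$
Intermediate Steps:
$k = 1661$ ($k = -47 - -1708 = -47 + 1708 = 1661$)
$\sqrt{k + N} = \sqrt{1661 - 1568} = \sqrt{93}$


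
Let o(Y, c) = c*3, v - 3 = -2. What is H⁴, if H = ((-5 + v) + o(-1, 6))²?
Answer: 1475789056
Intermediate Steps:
v = 1 (v = 3 - 2 = 1)
o(Y, c) = 3*c
H = 196 (H = ((-5 + 1) + 3*6)² = (-4 + 18)² = 14² = 196)
H⁴ = 196⁴ = 1475789056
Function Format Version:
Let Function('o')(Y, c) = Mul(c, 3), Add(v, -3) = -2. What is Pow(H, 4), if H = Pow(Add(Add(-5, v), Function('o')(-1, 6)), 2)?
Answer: 1475789056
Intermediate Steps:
v = 1 (v = Add(3, -2) = 1)
Function('o')(Y, c) = Mul(3, c)
H = 196 (H = Pow(Add(Add(-5, 1), Mul(3, 6)), 2) = Pow(Add(-4, 18), 2) = Pow(14, 2) = 196)
Pow(H, 4) = Pow(196, 4) = 1475789056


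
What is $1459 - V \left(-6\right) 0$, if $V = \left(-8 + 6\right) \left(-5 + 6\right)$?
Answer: $1459$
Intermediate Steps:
$V = -2$ ($V = \left(-2\right) 1 = -2$)
$1459 - V \left(-6\right) 0 = 1459 - \left(-2\right) \left(-6\right) 0 = 1459 - 12 \cdot 0 = 1459 - 0 = 1459 + 0 = 1459$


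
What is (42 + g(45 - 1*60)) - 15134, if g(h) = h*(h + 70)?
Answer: -15917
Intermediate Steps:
g(h) = h*(70 + h)
(42 + g(45 - 1*60)) - 15134 = (42 + (45 - 1*60)*(70 + (45 - 1*60))) - 15134 = (42 + (45 - 60)*(70 + (45 - 60))) - 15134 = (42 - 15*(70 - 15)) - 15134 = (42 - 15*55) - 15134 = (42 - 825) - 15134 = -783 - 15134 = -15917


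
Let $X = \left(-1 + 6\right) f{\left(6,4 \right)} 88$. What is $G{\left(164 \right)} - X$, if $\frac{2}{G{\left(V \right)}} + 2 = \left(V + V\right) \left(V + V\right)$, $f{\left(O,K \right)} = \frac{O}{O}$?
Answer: $- \frac{23668039}{53791} \approx -440.0$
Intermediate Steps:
$f{\left(O,K \right)} = 1$
$G{\left(V \right)} = \frac{2}{-2 + 4 V^{2}}$ ($G{\left(V \right)} = \frac{2}{-2 + \left(V + V\right) \left(V + V\right)} = \frac{2}{-2 + 2 V 2 V} = \frac{2}{-2 + 4 V^{2}}$)
$X = 440$ ($X = \left(-1 + 6\right) 1 \cdot 88 = 5 \cdot 1 \cdot 88 = 5 \cdot 88 = 440$)
$G{\left(164 \right)} - X = \frac{1}{-1 + 2 \cdot 164^{2}} - 440 = \frac{1}{-1 + 2 \cdot 26896} - 440 = \frac{1}{-1 + 53792} - 440 = \frac{1}{53791} - 440 = - \frac{23668039}{53791}$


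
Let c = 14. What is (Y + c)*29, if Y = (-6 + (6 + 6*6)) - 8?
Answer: 1218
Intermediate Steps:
Y = 28 (Y = (-6 + (6 + 36)) - 8 = (-6 + 42) - 8 = 36 - 8 = 28)
(Y + c)*29 = (28 + 14)*29 = 42*29 = 1218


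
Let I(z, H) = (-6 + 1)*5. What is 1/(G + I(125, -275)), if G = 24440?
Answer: 1/24415 ≈ 4.0958e-5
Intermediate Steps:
I(z, H) = -25 (I(z, H) = -5*5 = -25)
1/(G + I(125, -275)) = 1/(24440 - 25) = 1/24415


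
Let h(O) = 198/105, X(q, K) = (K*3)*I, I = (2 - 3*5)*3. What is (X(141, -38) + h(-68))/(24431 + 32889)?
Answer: 38919/501550 ≈ 0.077597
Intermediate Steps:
I = -39 (I = (2 - 15)*3 = -13*3 = -39)
X(q, K) = -117*K (X(q, K) = (K*3)*(-39) = (3*K)*(-39) = -117*K)
h(O) = 66/35 (h(O) = 198*(1/105) = 66/35)
(X(141, -38) + h(-68))/(24431 + 32889) = (-117*(-38) + 66/35)/(24431 + 32889) = (4446 + 66/35)/57320 = (155676/35)*(1/57320) = 38919/501550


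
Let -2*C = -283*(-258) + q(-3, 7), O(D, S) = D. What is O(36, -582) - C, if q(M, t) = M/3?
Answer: 73085/2 ≈ 36543.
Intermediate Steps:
q(M, t) = M/3 (q(M, t) = M*(⅓) = M/3)
C = -73013/2 (C = -(-283*(-258) + (⅓)*(-3))/2 = -(73014 - 1)/2 = -½*73013 = -73013/2 ≈ -36507.)
O(36, -582) - C = 36 - 1*(-73013/2) = 36 + 73013/2 = 73085/2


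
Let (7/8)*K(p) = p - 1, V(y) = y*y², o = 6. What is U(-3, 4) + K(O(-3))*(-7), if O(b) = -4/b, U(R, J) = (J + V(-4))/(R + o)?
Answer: -68/3 ≈ -22.667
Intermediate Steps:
V(y) = y³
U(R, J) = (-64 + J)/(6 + R) (U(R, J) = (J + (-4)³)/(R + 6) = (J - 64)/(6 + R) = (-64 + J)/(6 + R))
K(p) = -8/7 + 8*p/7 (K(p) = 8*(p - 1)/7 = 8*(-1 + p)/7 = -8/7 + 8*p/7)
U(-3, 4) + K(O(-3))*(-7) = (-64 + 4)/(6 - 3) + (-8/7 + 8*(-4/(-3))/7)*(-7) = -60/3 + (-8/7 + 8*(-4*(-⅓))/7)*(-7) = (⅓)*(-60) + (-8/7 + (8/7)*(4/3))*(-7) = -20 + (-8/7 + 32/21)*(-7) = -20 + (8/21)*(-7) = -20 - 8/3 = -68/3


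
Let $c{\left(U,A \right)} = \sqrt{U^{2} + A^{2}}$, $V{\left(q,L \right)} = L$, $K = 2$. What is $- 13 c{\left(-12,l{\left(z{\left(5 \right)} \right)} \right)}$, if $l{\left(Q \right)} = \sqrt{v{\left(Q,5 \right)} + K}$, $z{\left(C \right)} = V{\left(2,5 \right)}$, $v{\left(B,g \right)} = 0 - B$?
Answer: $- 13 \sqrt{141} \approx -154.37$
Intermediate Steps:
$v{\left(B,g \right)} = - B$
$z{\left(C \right)} = 5$
$l{\left(Q \right)} = \sqrt{2 - Q}$ ($l{\left(Q \right)} = \sqrt{- Q + 2} = \sqrt{2 - Q}$)
$c{\left(U,A \right)} = \sqrt{A^{2} + U^{2}}$
$- 13 c{\left(-12,l{\left(z{\left(5 \right)} \right)} \right)} = - 13 \sqrt{\left(\sqrt{2 - 5}\right)^{2} + \left(-12\right)^{2}} = - 13 \sqrt{\left(\sqrt{2 - 5}\right)^{2} + 144} = - 13 \sqrt{\left(\sqrt{-3}\right)^{2} + 144} = - 13 \sqrt{\left(i \sqrt{3}\right)^{2} + 144} = - 13 \sqrt{-3 + 144} = - 13 \sqrt{141}$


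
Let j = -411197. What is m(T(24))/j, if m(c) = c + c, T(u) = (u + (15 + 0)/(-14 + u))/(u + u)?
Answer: -17/6579152 ≈ -2.5839e-6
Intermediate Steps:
T(u) = (u + 15/(-14 + u))/(2*u) (T(u) = (u + 15/(-14 + u))/((2*u)) = (u + 15/(-14 + u))*(1/(2*u)) = (u + 15/(-14 + u))/(2*u))
m(c) = 2*c
m(T(24))/j = (2*((½)*(15 + 24² - 14*24)/(24*(-14 + 24))))/(-411197) = (2*((½)*(1/24)*(15 + 576 - 336)/10))*(-1/411197) = (2*((½)*(1/24)*(⅒)*255))*(-1/411197) = (2*(17/32))*(-1/411197) = (17/16)*(-1/411197) = -17/6579152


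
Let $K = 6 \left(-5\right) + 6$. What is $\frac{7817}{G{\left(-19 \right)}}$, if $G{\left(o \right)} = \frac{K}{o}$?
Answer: $\frac{148523}{24} \approx 6188.5$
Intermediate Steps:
$K = -24$ ($K = -30 + 6 = -24$)
$G{\left(o \right)} = - \frac{24}{o}$
$\frac{7817}{G{\left(-19 \right)}} = \frac{7817}{\left(-24\right) \frac{1}{-19}} = \frac{7817}{\left(-24\right) \left(- \frac{1}{19}\right)} = \frac{7817}{\frac{24}{19}} = 7817 \cdot \frac{19}{24} = \frac{148523}{24}$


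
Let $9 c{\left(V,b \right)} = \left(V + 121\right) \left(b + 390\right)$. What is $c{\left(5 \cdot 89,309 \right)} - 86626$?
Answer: $- \frac{128000}{3} \approx -42667.0$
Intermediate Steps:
$c{\left(V,b \right)} = \frac{\left(121 + V\right) \left(390 + b\right)}{9}$ ($c{\left(V,b \right)} = \frac{\left(V + 121\right) \left(b + 390\right)}{9} = \frac{\left(121 + V\right) \left(390 + b\right)}{9}$)
$c{\left(5 \cdot 89,309 \right)} - 86626 = \left(\frac{15730}{3} + \frac{121}{9} \cdot 309 + \frac{130 \cdot 5 \cdot 89}{3} + \frac{1}{9} \cdot 5 \cdot 89 \cdot 309\right) - 86626 = \left(\frac{15730}{3} + \frac{12463}{3} + \frac{130}{3} \cdot 445 + \frac{1}{9} \cdot 445 \cdot 309\right) - 86626 = \left(\frac{15730}{3} + \frac{12463}{3} + \frac{57850}{3} + \frac{45835}{3}\right) - 86626 = \frac{131878}{3} - 86626 = - \frac{128000}{3}$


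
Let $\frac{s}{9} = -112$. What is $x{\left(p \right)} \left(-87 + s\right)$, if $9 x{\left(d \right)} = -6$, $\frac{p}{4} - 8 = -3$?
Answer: $730$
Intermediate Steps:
$p = 20$ ($p = 32 + 4 \left(-3\right) = 32 - 12 = 20$)
$x{\left(d \right)} = - \frac{2}{3}$ ($x{\left(d \right)} = \frac{1}{9} \left(-6\right) = - \frac{2}{3}$)
$s = -1008$ ($s = 9 \left(-112\right) = -1008$)
$x{\left(p \right)} \left(-87 + s\right) = - \frac{2 \left(-87 - 1008\right)}{3} = \left(- \frac{2}{3}\right) \left(-1095\right) = 730$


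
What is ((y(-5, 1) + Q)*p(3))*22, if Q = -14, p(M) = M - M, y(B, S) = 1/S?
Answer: 0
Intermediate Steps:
p(M) = 0
((y(-5, 1) + Q)*p(3))*22 = ((1/1 - 14)*0)*22 = ((1 - 14)*0)*22 = -13*0*22 = 0*22 = 0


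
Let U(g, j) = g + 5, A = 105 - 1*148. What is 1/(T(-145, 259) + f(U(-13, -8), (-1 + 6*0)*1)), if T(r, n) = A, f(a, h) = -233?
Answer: -1/276 ≈ -0.0036232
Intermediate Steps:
A = -43 (A = 105 - 148 = -43)
U(g, j) = 5 + g
T(r, n) = -43
1/(T(-145, 259) + f(U(-13, -8), (-1 + 6*0)*1)) = 1/(-43 - 233) = 1/(-276) = -1/276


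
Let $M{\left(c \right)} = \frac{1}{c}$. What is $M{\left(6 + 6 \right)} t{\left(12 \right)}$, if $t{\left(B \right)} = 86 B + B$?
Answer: $87$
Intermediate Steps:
$t{\left(B \right)} = 87 B$
$M{\left(6 + 6 \right)} t{\left(12 \right)} = \frac{87 \cdot 12}{6 + 6} = \frac{1}{12} \cdot 1044 = 87$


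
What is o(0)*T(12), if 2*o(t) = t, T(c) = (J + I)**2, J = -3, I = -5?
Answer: 0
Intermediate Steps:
T(c) = 64 (T(c) = (-3 - 5)**2 = (-8)**2 = 64)
o(t) = t/2
o(0)*T(12) = ((1/2)*0)*64 = 0*64 = 0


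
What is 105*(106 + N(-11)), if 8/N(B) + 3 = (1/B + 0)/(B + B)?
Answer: 1573194/145 ≈ 10850.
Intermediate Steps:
N(B) = 8/(-3 + 1/(2*B²)) (N(B) = 8/(-3 + (1/B + 0)/(B + B)) = 8/(-3 + 1/(B*((2*B)))) = 8/(-3 + (1/(2*B))/B) = 8/(-3 + 1/(2*B²)))
105*(106 + N(-11)) = 105*(106 - 16*(-11)²/(-1 + 6*(-11)²)) = 105*(106 - 16*121/(-1 + 6*121)) = 105*(106 - 16*121/(-1 + 726)) = 105*(106 - 16*121/725) = 105*(106 - 16*121*1/725) = 105*(106 - 1936/725) = 105*(74914/725) = 1573194/145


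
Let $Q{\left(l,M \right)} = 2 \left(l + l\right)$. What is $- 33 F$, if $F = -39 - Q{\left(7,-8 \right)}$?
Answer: $2211$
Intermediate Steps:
$Q{\left(l,M \right)} = 4 l$ ($Q{\left(l,M \right)} = 2 \cdot 2 l = 4 l$)
$F = -67$ ($F = -39 - 4 \cdot 7 = -39 - 28 = -67$)
$- 33 F = \left(-33\right) \left(-67\right) = 2211$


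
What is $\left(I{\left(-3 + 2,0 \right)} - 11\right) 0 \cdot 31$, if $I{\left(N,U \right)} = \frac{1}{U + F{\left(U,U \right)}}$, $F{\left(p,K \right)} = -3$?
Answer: $0$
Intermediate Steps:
$I{\left(N,U \right)} = \frac{1}{-3 + U}$ ($I{\left(N,U \right)} = \frac{1}{U - 3} = \frac{1}{-3 + U}$)
$\left(I{\left(-3 + 2,0 \right)} - 11\right) 0 \cdot 31 = \left(\frac{1}{-3 + 0} - 11\right) 0 \cdot 31 = \left(\frac{1}{-3} - 11\right) 0 \cdot 31 = \left(- \frac{1}{3} - 11\right) 0 \cdot 31 = \left(- \frac{34}{3}\right) 0 \cdot 31 = 0 \cdot 31 = 0$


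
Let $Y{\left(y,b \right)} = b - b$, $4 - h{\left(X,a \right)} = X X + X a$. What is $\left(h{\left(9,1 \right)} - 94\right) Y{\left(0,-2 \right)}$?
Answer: $0$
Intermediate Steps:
$h{\left(X,a \right)} = 4 - X^{2} - X a$ ($h{\left(X,a \right)} = 4 - \left(X X + X a\right) = 4 - \left(X^{2} + X a\right) = 4 - X^{2} - X a$)
$Y{\left(y,b \right)} = 0$
$\left(h{\left(9,1 \right)} - 94\right) Y{\left(0,-2 \right)} = \left(\left(4 - 9^{2} - 9 \cdot 1\right) - 94\right) 0 = \left(\left(4 - 81 - 9\right) - 94\right) 0 = \left(-86 - 94\right) 0 = \left(-180\right) 0 = 0$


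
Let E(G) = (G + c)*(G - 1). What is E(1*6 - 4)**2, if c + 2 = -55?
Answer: 3025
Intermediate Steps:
c = -57 (c = -2 - 55 = -57)
E(G) = (-1 + G)*(-57 + G) (E(G) = (G - 57)*(G - 1) = (-57 + G)*(-1 + G) = (-1 + G)*(-57 + G))
E(1*6 - 4)**2 = (57 + (1*6 - 4)**2 - 58*(1*6 - 4))**2 = (57 + (6 - 4)**2 - 58*(6 - 4))**2 = (57 + 2**2 - 58*2)**2 = (57 + 4 - 116)**2 = (-55)**2 = 3025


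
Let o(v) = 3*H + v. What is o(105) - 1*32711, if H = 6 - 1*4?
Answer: -32600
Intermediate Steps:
H = 2 (H = 6 - 4 = 2)
o(v) = 6 + v (o(v) = 3*2 + v = 6 + v)
o(105) - 1*32711 = (6 + 105) - 1*32711 = 111 - 32711 = -32600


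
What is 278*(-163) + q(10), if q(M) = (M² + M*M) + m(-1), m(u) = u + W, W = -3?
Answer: -45118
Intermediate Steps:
m(u) = -3 + u (m(u) = u - 3 = -3 + u)
q(M) = -4 + 2*M² (q(M) = (M² + M*M) + (-3 - 1) = (M² + M²) - 4 = 2*M² - 4 = -4 + 2*M²)
278*(-163) + q(10) = 278*(-163) + (-4 + 2*10²) = -45314 + (-4 + 2*100) = -45314 + (-4 + 200) = -45314 + 196 = -45118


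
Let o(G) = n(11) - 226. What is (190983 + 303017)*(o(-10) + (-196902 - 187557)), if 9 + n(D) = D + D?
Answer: -190027968000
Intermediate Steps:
n(D) = -9 + 2*D (n(D) = -9 + (D + D) = -9 + 2*D)
o(G) = -213 (o(G) = (-9 + 2*11) - 226 = (-9 + 22) - 226 = 13 - 226 = -213)
(190983 + 303017)*(o(-10) + (-196902 - 187557)) = (190983 + 303017)*(-213 + (-196902 - 187557)) = 494000*(-213 - 384459) = 494000*(-384672) = -190027968000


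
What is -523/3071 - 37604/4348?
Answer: -29438972/3338177 ≈ -8.8189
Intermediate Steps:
-523/3071 - 37604/4348 = -523*1/3071 - 37604*1/4348 = -523/3071 - 9401/1087 = -29438972/3338177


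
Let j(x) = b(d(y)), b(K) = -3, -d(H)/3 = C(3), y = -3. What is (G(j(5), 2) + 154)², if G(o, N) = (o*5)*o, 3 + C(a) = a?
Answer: 39601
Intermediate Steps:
C(a) = -3 + a
d(H) = 0 (d(H) = -3*(-3 + 3) = -3*0 = 0)
j(x) = -3
G(o, N) = 5*o² (G(o, N) = (5*o)*o = 5*o²)
(G(j(5), 2) + 154)² = (5*(-3)² + 154)² = (5*9 + 154)² = (45 + 154)² = 199² = 39601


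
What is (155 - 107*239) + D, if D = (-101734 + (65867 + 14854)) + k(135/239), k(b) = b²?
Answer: -2652166926/57121 ≈ -46431.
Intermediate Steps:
D = -1200265348/57121 (D = (-101734 + (65867 + 14854)) + (135/239)² = (-101734 + 80721) + (135*(1/239))² = -21013 + (135/239)² = -21013 + 18225/57121 = -1200265348/57121 ≈ -21013.)
(155 - 107*239) + D = (155 - 107*239) - 1200265348/57121 = (155 - 25573) - 1200265348/57121 = -25418 - 1200265348/57121 = -2652166926/57121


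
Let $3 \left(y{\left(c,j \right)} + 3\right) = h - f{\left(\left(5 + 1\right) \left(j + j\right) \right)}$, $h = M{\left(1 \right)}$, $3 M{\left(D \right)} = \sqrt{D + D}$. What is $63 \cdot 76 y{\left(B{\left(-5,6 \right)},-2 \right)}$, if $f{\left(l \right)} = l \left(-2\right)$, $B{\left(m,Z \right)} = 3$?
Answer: $-90972 + 532 \sqrt{2} \approx -90220.0$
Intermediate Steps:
$M{\left(D \right)} = \frac{\sqrt{2} \sqrt{D}}{3}$ ($M{\left(D \right)} = \frac{\sqrt{D + D}}{3} = \frac{\sqrt{2 D}}{3} = \frac{\sqrt{2} \sqrt{D}}{3}$)
$f{\left(l \right)} = - 2 l$
$h = \frac{\sqrt{2}}{3}$ ($h = \frac{\sqrt{2} \sqrt{1}}{3} = \frac{1}{3} \sqrt{2} \cdot 1 = \frac{\sqrt{2}}{3} \approx 0.4714$)
$y{\left(c,j \right)} = -3 + 8 j + \frac{\sqrt{2}}{9}$ ($y{\left(c,j \right)} = -3 + \frac{\frac{\sqrt{2}}{3} - - 2 \left(5 + 1\right) \left(j + j\right)}{3} = -3 + \frac{\frac{\sqrt{2}}{3} - - 2 \cdot 6 \cdot 2 j}{3} = -3 + \frac{\frac{\sqrt{2}}{3} - - 2 \cdot 12 j}{3} = -3 + \frac{\frac{\sqrt{2}}{3} - - 24 j}{3} = -3 + \frac{\frac{\sqrt{2}}{3} + 24 j}{3} = -3 + \frac{24 j + \frac{\sqrt{2}}{3}}{3} = -3 + \left(8 j + \frac{\sqrt{2}}{9}\right) = -3 + 8 j + \frac{\sqrt{2}}{9}$)
$63 \cdot 76 y{\left(B{\left(-5,6 \right)},-2 \right)} = 63 \cdot 76 \left(-3 + 8 \left(-2\right) + \frac{\sqrt{2}}{9}\right) = 4788 \left(-3 - 16 + \frac{\sqrt{2}}{9}\right) = 4788 \left(-19 + \frac{\sqrt{2}}{9}\right) = -90972 + 532 \sqrt{2}$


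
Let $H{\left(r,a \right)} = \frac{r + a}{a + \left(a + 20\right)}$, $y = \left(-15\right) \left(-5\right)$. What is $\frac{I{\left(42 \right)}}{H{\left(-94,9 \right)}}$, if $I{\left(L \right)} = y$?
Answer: $- \frac{570}{17} \approx -33.529$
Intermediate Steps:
$y = 75$
$I{\left(L \right)} = 75$
$H{\left(r,a \right)} = \frac{a + r}{20 + 2 a}$ ($H{\left(r,a \right)} = \frac{a + r}{a + \left(20 + a\right)} = \frac{a + r}{20 + 2 a}$)
$\frac{I{\left(42 \right)}}{H{\left(-94,9 \right)}} = \frac{75}{\frac{1}{2} \frac{1}{10 + 9} \left(9 - 94\right)} = \frac{75}{\frac{1}{2} \cdot \frac{1}{19} \left(-85\right)} = \frac{75}{- \frac{85}{38}} = 75 \left(- \frac{38}{85}\right) = - \frac{570}{17}$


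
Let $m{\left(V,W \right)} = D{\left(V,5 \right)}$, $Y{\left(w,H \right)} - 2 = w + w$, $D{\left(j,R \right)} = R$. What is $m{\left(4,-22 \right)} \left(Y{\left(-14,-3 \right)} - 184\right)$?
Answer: $-1050$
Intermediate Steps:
$Y{\left(w,H \right)} = 2 + 2 w$ ($Y{\left(w,H \right)} = 2 + \left(w + w\right) = 2 + 2 w$)
$m{\left(V,W \right)} = 5$
$m{\left(4,-22 \right)} \left(Y{\left(-14,-3 \right)} - 184\right) = 5 \left(\left(2 + 2 \left(-14\right)\right) - 184\right) = 5 \left(\left(2 - 28\right) - 184\right) = 5 \left(-26 - 184\right) = 5 \left(-210\right) = -1050$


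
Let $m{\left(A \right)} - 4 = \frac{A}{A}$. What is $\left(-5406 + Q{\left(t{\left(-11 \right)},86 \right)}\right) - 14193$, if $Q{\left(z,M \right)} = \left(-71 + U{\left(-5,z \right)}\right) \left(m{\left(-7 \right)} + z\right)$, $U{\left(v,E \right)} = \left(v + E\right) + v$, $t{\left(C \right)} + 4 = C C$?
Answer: $-15207$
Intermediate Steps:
$m{\left(A \right)} = 5$ ($m{\left(A \right)} = 4 + \frac{A}{A} = 4 + 1 = 5$)
$t{\left(C \right)} = -4 + C^{2}$ ($t{\left(C \right)} = -4 + C C = -4 + C^{2}$)
$U{\left(v,E \right)} = E + 2 v$ ($U{\left(v,E \right)} = \left(E + v\right) + v = E + 2 v$)
$Q{\left(z,M \right)} = \left(-81 + z\right) \left(5 + z\right)$ ($Q{\left(z,M \right)} = \left(-71 + \left(z + 2 \left(-5\right)\right)\right) \left(5 + z\right) = \left(-71 + \left(z - 10\right)\right) \left(5 + z\right) = \left(-71 + \left(-10 + z\right)\right) \left(5 + z\right) = \left(-81 + z\right) \left(5 + z\right)$)
$\left(-5406 + Q{\left(t{\left(-11 \right)},86 \right)}\right) - 14193 = \left(-5406 - \left(405 - \left(-4 + \left(-11\right)^{2}\right)^{2} + 76 \left(-4 + \left(-11\right)^{2}\right)\right)\right) - 14193 = \left(-5406 - \left(405 - \left(-4 + 121\right)^{2} + 76 \left(-4 + 121\right)\right)\right) - 14193 = \left(-5406 - \left(9297 - 13689\right)\right) - 14193 = \left(-5406 - -4392\right) - 14193 = \left(-5406 + 4392\right) - 14193 = -1014 - 14193 = -15207$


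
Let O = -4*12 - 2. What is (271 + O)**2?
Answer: 48841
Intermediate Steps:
O = -50 (O = -48 - 2 = -50)
(271 + O)**2 = (271 - 50)**2 = 221**2 = 48841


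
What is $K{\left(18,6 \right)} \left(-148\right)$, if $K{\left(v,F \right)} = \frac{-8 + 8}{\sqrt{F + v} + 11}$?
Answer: $0$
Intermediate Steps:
$K{\left(v,F \right)} = 0$ ($K{\left(v,F \right)} = \frac{0}{11 + \sqrt{F + v}} = 0$)
$K{\left(18,6 \right)} \left(-148\right) = 0 \left(-148\right) = 0$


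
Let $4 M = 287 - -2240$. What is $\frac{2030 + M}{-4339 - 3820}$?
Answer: $- \frac{10647}{32636} \approx -0.32623$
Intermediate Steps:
$M = \frac{2527}{4}$ ($M = \frac{287 - -2240}{4} = \frac{287 + 2240}{4} = \frac{1}{4} \cdot 2527 = \frac{2527}{4} \approx 631.75$)
$\frac{2030 + M}{-4339 - 3820} = \frac{2030 + \frac{2527}{4}}{-4339 - 3820} = \frac{10647}{4 \left(-8159\right)} = \frac{10647}{4} \left(- \frac{1}{8159}\right) = - \frac{10647}{32636}$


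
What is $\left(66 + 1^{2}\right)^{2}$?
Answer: $4489$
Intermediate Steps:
$\left(66 + 1^{2}\right)^{2} = \left(66 + 1\right)^{2} = 67^{2} = 4489$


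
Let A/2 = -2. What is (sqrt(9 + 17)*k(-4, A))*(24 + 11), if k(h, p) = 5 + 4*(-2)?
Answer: -105*sqrt(26) ≈ -535.40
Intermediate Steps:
A = -4 (A = 2*(-2) = -4)
k(h, p) = -3 (k(h, p) = 5 - 8 = -3)
(sqrt(9 + 17)*k(-4, A))*(24 + 11) = (sqrt(9 + 17)*(-3))*(24 + 11) = (sqrt(26)*(-3))*35 = -3*sqrt(26)*35 = -105*sqrt(26)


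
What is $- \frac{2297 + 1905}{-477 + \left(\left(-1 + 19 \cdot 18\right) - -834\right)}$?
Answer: $- \frac{2101}{349} \approx -6.0201$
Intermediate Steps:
$- \frac{2297 + 1905}{-477 + \left(\left(-1 + 19 \cdot 18\right) - -834\right)} = - \frac{4202}{-477 + \left(\left(-1 + 342\right) + 834\right)} = - \frac{4202}{-477 + \left(341 + 834\right)} = - \frac{4202}{-477 + 1175} = - \frac{4202}{698} = \left(-1\right) \frac{2101}{349} = - \frac{2101}{349}$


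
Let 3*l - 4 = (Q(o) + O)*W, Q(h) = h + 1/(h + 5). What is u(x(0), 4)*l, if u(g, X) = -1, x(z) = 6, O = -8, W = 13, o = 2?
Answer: 505/21 ≈ 24.048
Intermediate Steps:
Q(h) = h + 1/(5 + h)
l = -505/21 (l = 4/3 + (((1 + 2² + 5*2)/(5 + 2) - 8)*13)/3 = 4/3 + (((1 + 4 + 10)/7 - 8)*13)/3 = 4/3 + (((⅐)*15 - 8)*13)/3 = 4/3 + ((15/7 - 8)*13)/3 = 4/3 + (-41/7*13)/3 = 4/3 + (⅓)*(-533/7) = 4/3 - 533/21 = -505/21 ≈ -24.048)
u(x(0), 4)*l = -1*(-505/21) = 505/21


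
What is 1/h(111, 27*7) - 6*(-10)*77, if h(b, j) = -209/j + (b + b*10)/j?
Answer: 4675629/1012 ≈ 4620.2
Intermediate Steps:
h(b, j) = -209/j + 11*b/j (h(b, j) = -209/j + (b + 10*b)/j = -209/j + (11*b)/j = -209/j + 11*b/j)
1/h(111, 27*7) - 6*(-10)*77 = 1/(11*(-19 + 111)/((27*7))) - 6*(-10)*77 = 1/(11*92/189) - (-60)*77 = 1/(11*(1/189)*92) - 1*(-4620) = 1/(1012/189) + 4620 = 189/1012 + 4620 = 4675629/1012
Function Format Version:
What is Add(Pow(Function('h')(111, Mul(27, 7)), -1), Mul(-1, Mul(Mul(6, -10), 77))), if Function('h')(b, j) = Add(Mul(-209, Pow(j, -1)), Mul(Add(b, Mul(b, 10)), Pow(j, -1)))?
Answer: Rational(4675629, 1012) ≈ 4620.2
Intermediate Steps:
Function('h')(b, j) = Add(Mul(-209, Pow(j, -1)), Mul(11, b, Pow(j, -1))) (Function('h')(b, j) = Add(Mul(-209, Pow(j, -1)), Mul(Add(b, Mul(10, b)), Pow(j, -1))) = Add(Mul(-209, Pow(j, -1)), Mul(Mul(11, b), Pow(j, -1))) = Add(Mul(-209, Pow(j, -1)), Mul(11, b, Pow(j, -1))))
Add(Pow(Function('h')(111, Mul(27, 7)), -1), Mul(-1, Mul(Mul(6, -10), 77))) = Add(Pow(Mul(11, Pow(Mul(27, 7), -1), Add(-19, 111)), -1), Mul(-1, Mul(Mul(6, -10), 77))) = Add(Pow(Mul(11, Pow(189, -1), 92), -1), Mul(-1, Mul(-60, 77))) = Add(Pow(Mul(11, Rational(1, 189), 92), -1), Mul(-1, -4620)) = Add(Pow(Rational(1012, 189), -1), 4620) = Add(Rational(189, 1012), 4620) = Rational(4675629, 1012)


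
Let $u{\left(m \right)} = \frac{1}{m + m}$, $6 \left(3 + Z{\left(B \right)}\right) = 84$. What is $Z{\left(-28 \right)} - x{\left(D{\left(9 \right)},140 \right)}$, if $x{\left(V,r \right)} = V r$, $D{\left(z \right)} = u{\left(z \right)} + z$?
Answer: $- \frac{11311}{9} \approx -1256.8$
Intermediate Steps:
$Z{\left(B \right)} = 11$ ($Z{\left(B \right)} = -3 + \frac{1}{6} \cdot 84 = -3 + 14 = 11$)
$u{\left(m \right)} = \frac{1}{2 m}$
$D{\left(z \right)} = z + \frac{1}{2 z}$ ($D{\left(z \right)} = \frac{1}{2 z} + z = z + \frac{1}{2 z}$)
$Z{\left(-28 \right)} - x{\left(D{\left(9 \right)},140 \right)} = 11 - \left(9 + \frac{1}{2 \cdot 9}\right) 140 = 11 - \left(9 + \frac{1}{2} \cdot \frac{1}{9}\right) 140 = 11 - \left(9 + \frac{1}{18}\right) 140 = 11 - \frac{163}{18} \cdot 140 = 11 - \frac{11410}{9} = - \frac{11311}{9}$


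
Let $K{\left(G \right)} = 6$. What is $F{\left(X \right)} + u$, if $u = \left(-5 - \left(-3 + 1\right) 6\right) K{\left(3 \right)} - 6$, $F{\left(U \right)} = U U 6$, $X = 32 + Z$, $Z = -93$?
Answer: $22362$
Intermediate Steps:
$X = -61$ ($X = 32 - 93 = -61$)
$F{\left(U \right)} = 6 U^{2}$ ($F{\left(U \right)} = U^{2} \cdot 6 = 6 U^{2}$)
$u = 36$ ($u = \left(-5 - \left(-3 + 1\right) 6\right) 6 - 6 = \left(-5 - \left(-2\right) 6\right) 6 - 6 = \left(-5 - -12\right) 6 - 6 = \left(-5 + 12\right) 6 - 6 = 7 \cdot 6 - 6 = 42 - 6 = 36$)
$F{\left(X \right)} + u = 6 \left(-61\right)^{2} + 36 = 6 \cdot 3721 + 36 = 22326 + 36 = 22362$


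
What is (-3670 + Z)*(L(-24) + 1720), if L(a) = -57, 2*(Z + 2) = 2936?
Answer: -3665252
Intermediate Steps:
Z = 1466 (Z = -2 + (½)*2936 = -2 + 1468 = 1466)
(-3670 + Z)*(L(-24) + 1720) = (-3670 + 1466)*(-57 + 1720) = -2204*1663 = -3665252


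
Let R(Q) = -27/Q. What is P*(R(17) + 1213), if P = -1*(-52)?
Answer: 1070888/17 ≈ 62993.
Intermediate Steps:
P = 52
P*(R(17) + 1213) = 52*(-27/17 + 1213) = 52*(20594/17) = 1070888/17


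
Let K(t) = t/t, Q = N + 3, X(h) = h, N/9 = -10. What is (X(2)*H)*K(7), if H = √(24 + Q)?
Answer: 6*I*√7 ≈ 15.875*I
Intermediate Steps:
N = -90 (N = 9*(-10) = -90)
Q = -87 (Q = -90 + 3 = -87)
K(t) = 1
H = 3*I*√7 (H = √(24 - 87) = √(-63) = 3*I*√7 ≈ 7.9373*I)
(X(2)*H)*K(7) = (2*(3*I*√7))*1 = (6*I*√7)*1 = 6*I*√7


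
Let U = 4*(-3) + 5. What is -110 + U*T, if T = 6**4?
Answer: -9182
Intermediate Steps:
T = 1296
U = -7 (U = -12 + 5 = -7)
-110 + U*T = -110 - 7*1296 = -110 - 9072 = -9182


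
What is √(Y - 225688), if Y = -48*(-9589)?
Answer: 2*√58646 ≈ 484.34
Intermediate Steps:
Y = 460272
√(Y - 225688) = √(460272 - 225688) = √234584 = 2*√58646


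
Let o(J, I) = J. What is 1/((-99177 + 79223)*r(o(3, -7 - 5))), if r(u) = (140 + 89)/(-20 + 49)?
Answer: -29/4569466 ≈ -6.3465e-6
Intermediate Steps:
r(u) = 229/29
1/((-99177 + 79223)*r(o(3, -7 - 5))) = 1/((-99177 + 79223)*(229/29)) = (29/229)/(-19954) = -1/19954*29/229 = -29/4569466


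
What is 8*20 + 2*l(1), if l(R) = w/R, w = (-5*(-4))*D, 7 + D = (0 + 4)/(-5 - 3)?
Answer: -140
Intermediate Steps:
D = -15/2 (D = -7 + (0 + 4)/(-5 - 3) = -7 + 4/(-8) = -7 + 4*(-⅛) = -7 - ½ = -15/2 ≈ -7.5000)
w = -150 (w = -5*(-4)*(-15/2) = 20*(-15/2) = -150)
l(R) = -150/R
8*20 + 2*l(1) = 8*20 + 2*(-150/1) = 160 + 2*(-150*1) = 160 + 2*(-150) = 160 - 300 = -140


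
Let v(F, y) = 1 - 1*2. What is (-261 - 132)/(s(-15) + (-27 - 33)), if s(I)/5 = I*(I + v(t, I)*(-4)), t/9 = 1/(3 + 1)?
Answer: -131/255 ≈ -0.51373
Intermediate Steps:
t = 9/4 (t = 9/(3 + 1) = 9/4 ≈ 2.2500)
v(F, y) = -1 (v(F, y) = 1 - 2 = -1)
s(I) = 5*I*(4 + I) (s(I) = 5*(I*(I - 1*(-4))) = 5*(I*(I + 4)) = 5*(I*(4 + I)) = 5*I*(4 + I))
(-261 - 132)/(s(-15) + (-27 - 33)) = (-261 - 132)/(5*(-15)*(4 - 15) + (-27 - 33)) = -393/(5*(-15)*(-11) - 60) = -393/(825 - 60) = -393/765 = -393*1/765 = -131/255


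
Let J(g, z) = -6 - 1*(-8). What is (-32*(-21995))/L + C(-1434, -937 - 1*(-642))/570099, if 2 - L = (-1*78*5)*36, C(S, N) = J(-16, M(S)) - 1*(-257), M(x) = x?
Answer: 200631058519/4002665079 ≈ 50.124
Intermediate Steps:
J(g, z) = 2 (J(g, z) = -6 + 8 = 2)
C(S, N) = 259 (C(S, N) = 2 - 1*(-257) = 2 + 257 = 259)
L = 14042 (L = 2 - -1*78*5*36 = 2 - (-78*5)*36 = 2 - (-390)*36 = 2 - 1*(-14040) = 2 + 14040 = 14042)
(-32*(-21995))/L + C(-1434, -937 - 1*(-642))/570099 = -32*(-21995)/14042 + 259/570099 = 703840*(1/14042) + 259*(1/570099) = 351920/7021 + 259/570099 = 200631058519/4002665079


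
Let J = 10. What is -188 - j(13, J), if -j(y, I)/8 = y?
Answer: -84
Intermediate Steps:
j(y, I) = -8*y
-188 - j(13, J) = -188 - (-8)*13 = -188 - 1*(-104) = -188 + 104 = -84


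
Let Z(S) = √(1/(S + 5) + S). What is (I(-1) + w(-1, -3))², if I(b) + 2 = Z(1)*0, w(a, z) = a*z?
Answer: 1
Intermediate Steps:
Z(S) = √(S + 1/(5 + S)) (Z(S) = √(1/(5 + S) + S) = √(S + 1/(5 + S)))
I(b) = -2 (I(b) = -2 + √((1 + 1*(5 + 1))/(5 + 1))*0 = -2 + √((1 + 1*6)/6)*0 = -2 + √((1 + 6)/6)*0 = -2 + √((⅙)*7)*0 = -2 + √(7/6)*0 = -2 + (√42/6)*0 = -2 + 0 = -2)
(I(-1) + w(-1, -3))² = (-2 - 1*(-3))² = (-2 + 3)² = 1² = 1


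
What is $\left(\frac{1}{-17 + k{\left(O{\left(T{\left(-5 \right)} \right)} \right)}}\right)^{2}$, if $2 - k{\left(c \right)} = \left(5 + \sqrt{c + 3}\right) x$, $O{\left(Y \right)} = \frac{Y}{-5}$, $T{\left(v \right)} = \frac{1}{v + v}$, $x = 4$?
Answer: $\frac{795825}{865359889} - \frac{17500 \sqrt{302}}{865359889} \approx 0.00056821$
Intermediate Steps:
$T{\left(v \right)} = \frac{1}{2 v}$
$O{\left(Y \right)} = - \frac{Y}{5}$ ($O{\left(Y \right)} = Y \left(- \frac{1}{5}\right) = - \frac{Y}{5}$)
$k{\left(c \right)} = -18 - 4 \sqrt{3 + c}$ ($k{\left(c \right)} = 2 - \left(5 + \sqrt{c + 3}\right) 4 = 2 - \left(5 + \sqrt{3 + c}\right) 4 = 2 - \left(20 + 4 \sqrt{3 + c}\right) = -18 - 4 \sqrt{3 + c}$)
$\left(\frac{1}{-17 + k{\left(O{\left(T{\left(-5 \right)} \right)} \right)}}\right)^{2} = \left(\frac{1}{-17 - \left(18 + 4 \sqrt{3 - \frac{\frac{1}{2} \frac{1}{-5}}{5}}\right)}\right)^{2} = \left(\frac{1}{-17 - \left(18 + 4 \sqrt{3 - \frac{\frac{1}{2} \left(- \frac{1}{5}\right)}{5}}\right)}\right)^{2} = \left(\frac{1}{-17 - \left(18 + 4 \sqrt{3 - - \frac{1}{50}}\right)}\right)^{2} = \left(\frac{1}{-17 - \left(18 + 4 \sqrt{3 + \frac{1}{50}}\right)}\right)^{2} = \left(\frac{1}{-17 - \left(18 + 4 \sqrt{\frac{151}{50}}\right)}\right)^{2} = \left(\frac{1}{-17 - \left(18 + 4 \frac{\sqrt{302}}{10}\right)}\right)^{2} = \left(\frac{1}{-17 - \left(18 + \frac{2 \sqrt{302}}{5}\right)}\right)^{2} = \left(\frac{1}{-35 - \frac{2 \sqrt{302}}{5}}\right)^{2} = \frac{1}{\left(-35 - \frac{2 \sqrt{302}}{5}\right)^{2}}$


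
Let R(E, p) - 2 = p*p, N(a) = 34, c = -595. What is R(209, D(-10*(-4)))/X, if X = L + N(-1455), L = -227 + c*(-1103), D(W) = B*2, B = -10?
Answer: 201/328046 ≈ 0.00061272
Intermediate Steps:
D(W) = -20 (D(W) = -10*2 = -20)
L = 656058 (L = -227 - 595*(-1103) = -227 + 656285 = 656058)
R(E, p) = 2 + p² (R(E, p) = 2 + p*p = 2 + p²)
X = 656092 (X = 656058 + 34 = 656092)
R(209, D(-10*(-4)))/X = (2 + (-20)²)/656092 = (2 + 400)*(1/656092) = 402*(1/656092) = 201/328046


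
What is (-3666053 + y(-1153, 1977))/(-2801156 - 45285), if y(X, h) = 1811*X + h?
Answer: 5752159/2846441 ≈ 2.0208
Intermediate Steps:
y(X, h) = h + 1811*X
(-3666053 + y(-1153, 1977))/(-2801156 - 45285) = (-3666053 + (1977 + 1811*(-1153)))/(-2801156 - 45285) = (-3666053 + (1977 - 2088083))/(-2846441) = (-3666053 - 2086106)*(-1/2846441) = -5752159*(-1/2846441) = 5752159/2846441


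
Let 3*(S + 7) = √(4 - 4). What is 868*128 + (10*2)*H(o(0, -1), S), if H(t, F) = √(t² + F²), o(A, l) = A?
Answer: 111244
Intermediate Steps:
S = -7 (S = -7 + √(4 - 4)/3 = -7 + √0/3 = -7 + (⅓)*0 = -7 + 0 = -7)
H(t, F) = √(F² + t²)
868*128 + (10*2)*H(o(0, -1), S) = 868*128 + (10*2)*√((-7)² + 0²) = 111104 + 20*√(49 + 0) = 111104 + 20*√49 = 111104 + 20*7 = 111104 + 140 = 111244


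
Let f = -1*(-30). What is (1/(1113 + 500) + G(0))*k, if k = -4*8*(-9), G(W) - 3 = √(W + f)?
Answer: 1393920/1613 + 288*√30 ≈ 2441.6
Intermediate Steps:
f = 30
G(W) = 3 + √(30 + W) (G(W) = 3 + √(W + 30) = 3 + √(30 + W))
k = 288 (k = -32*(-9) = 288)
(1/(1113 + 500) + G(0))*k = (1/(1113 + 500) + (3 + √(30 + 0)))*288 = (1/1613 + (3 + √30))*288 = (4840/1613 + √30)*288 = 1393920/1613 + 288*√30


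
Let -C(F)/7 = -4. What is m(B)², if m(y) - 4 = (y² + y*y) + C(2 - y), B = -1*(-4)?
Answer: 4096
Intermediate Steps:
C(F) = 28 (C(F) = -7*(-4) = 28)
B = 4
m(y) = 32 + 2*y² (m(y) = 4 + ((y² + y*y) + 28) = 4 + ((y² + y²) + 28) = 4 + (2*y² + 28) = 4 + (28 + 2*y²) = 32 + 2*y²)
m(B)² = (32 + 2*4²)² = (32 + 2*16)² = (32 + 32)² = 64² = 4096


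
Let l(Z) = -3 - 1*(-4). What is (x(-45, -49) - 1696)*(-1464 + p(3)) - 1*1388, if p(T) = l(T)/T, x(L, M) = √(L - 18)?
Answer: 7442972/3 - 4391*I*√7 ≈ 2.481e+6 - 11618.0*I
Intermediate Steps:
l(Z) = 1 (l(Z) = -3 + 4 = 1)
x(L, M) = √(-18 + L)
p(T) = 1/T
(x(-45, -49) - 1696)*(-1464 + p(3)) - 1*1388 = (√(-18 - 45) - 1696)*(-1464 + 1/3) - 1*1388 = (√(-63) - 1696)*(-1464 + ⅓) - 1388 = (3*I*√7 - 1696)*(-4391/3) - 1388 = (-1696 + 3*I*√7)*(-4391/3) - 1388 = (7447136/3 - 4391*I*√7) - 1388 = 7442972/3 - 4391*I*√7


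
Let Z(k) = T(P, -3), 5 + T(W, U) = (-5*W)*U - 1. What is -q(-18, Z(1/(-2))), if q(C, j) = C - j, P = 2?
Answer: 42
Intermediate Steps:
T(W, U) = -6 - 5*U*W (T(W, U) = -5 + ((-5*W)*U - 1) = -5 + (-5*U*W - 1) = -5 + (-1 - 5*U*W) = -6 - 5*U*W)
Z(k) = 24 (Z(k) = -6 - 5*(-3)*2 = -6 + 30 = 24)
-q(-18, Z(1/(-2))) = -(-18 - 1*24) = -(-18 - 24) = -1*(-42) = 42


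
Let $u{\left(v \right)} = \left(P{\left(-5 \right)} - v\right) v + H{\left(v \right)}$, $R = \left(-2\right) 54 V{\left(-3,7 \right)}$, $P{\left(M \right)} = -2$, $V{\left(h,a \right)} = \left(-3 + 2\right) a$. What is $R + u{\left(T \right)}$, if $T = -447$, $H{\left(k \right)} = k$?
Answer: $-198606$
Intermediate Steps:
$V{\left(h,a \right)} = - a$
$R = 756$ ($R = \left(-2\right) 54 \left(\left(-1\right) 7\right) = \left(-108\right) \left(-7\right) = 756$)
$u{\left(v \right)} = v + v \left(-2 - v\right)$ ($u{\left(v \right)} = \left(-2 - v\right) v + v = v \left(-2 - v\right) + v = v + v \left(-2 - v\right)$)
$R + u{\left(T \right)} = 756 - 447 \left(-1 - -447\right) = 756 - 447 \left(-1 + 447\right) = 756 - 199362 = -198606$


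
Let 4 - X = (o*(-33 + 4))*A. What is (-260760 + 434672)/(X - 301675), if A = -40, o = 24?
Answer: -173912/329511 ≈ -0.52779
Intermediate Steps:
X = -27836 (X = 4 - 24*(-33 + 4)*(-40) = 4 - 24*(-29)*(-40) = 4 - (-696)*(-40) = 4 - 1*27840 = 4 - 27840 = -27836)
(-260760 + 434672)/(X - 301675) = (-260760 + 434672)/(-27836 - 301675) = 173912/(-329511) = 173912*(-1/329511) = -173912/329511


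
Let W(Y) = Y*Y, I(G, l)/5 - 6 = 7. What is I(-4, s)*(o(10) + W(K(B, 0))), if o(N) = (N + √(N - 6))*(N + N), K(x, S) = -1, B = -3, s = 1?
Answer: 15665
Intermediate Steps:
I(G, l) = 65 (I(G, l) = 30 + 5*7 = 30 + 35 = 65)
W(Y) = Y²
o(N) = 2*N*(N + √(-6 + N)) (o(N) = (N + √(-6 + N))*(2*N) = 2*N*(N + √(-6 + N)))
I(-4, s)*(o(10) + W(K(B, 0))) = 65*(2*10*(10 + √(-6 + 10)) + (-1)²) = 65*(2*10*(10 + √4) + 1) = 65*(2*10*(10 + 2) + 1) = 65*(2*10*12 + 1) = 65*(240 + 1) = 65*241 = 15665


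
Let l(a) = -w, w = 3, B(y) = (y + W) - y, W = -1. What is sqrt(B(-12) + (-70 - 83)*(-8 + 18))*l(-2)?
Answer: -3*I*sqrt(1531) ≈ -117.38*I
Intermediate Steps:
B(y) = -1 (B(y) = (y - 1) - y = (-1 + y) - y = -1)
l(a) = -3 (l(a) = -1*3 = -3)
sqrt(B(-12) + (-70 - 83)*(-8 + 18))*l(-2) = sqrt(-1 + (-70 - 83)*(-8 + 18))*(-3) = sqrt(-1 - 153*10)*(-3) = sqrt(-1 - 1530)*(-3) = sqrt(-1531)*(-3) = (I*sqrt(1531))*(-3) = -3*I*sqrt(1531)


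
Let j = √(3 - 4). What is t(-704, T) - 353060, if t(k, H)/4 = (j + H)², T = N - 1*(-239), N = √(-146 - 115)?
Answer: -125624 + 1912*I + √29*(-24 + 5736*I) ≈ -1.2575e+5 + 32801.0*I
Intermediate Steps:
j = I (j = √(-1) = I ≈ 1.0*I)
N = 3*I*√29 (N = √(-261) = 3*I*√29 ≈ 16.155*I)
T = 239 + 3*I*√29 (T = 3*I*√29 - 1*(-239) = 3*I*√29 + 239 = 239 + 3*I*√29 ≈ 239.0 + 16.155*I)
t(k, H) = 4*(I + H)²
t(-704, T) - 353060 = 4*(I + (239 + 3*I*√29))² - 353060 = 4*(239 + I + 3*I*√29)² - 353060 = -353060 + 4*(239 + I + 3*I*√29)²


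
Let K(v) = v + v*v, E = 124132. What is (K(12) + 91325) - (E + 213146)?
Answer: -245797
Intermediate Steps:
K(v) = v + v**2
(K(12) + 91325) - (E + 213146) = (12*(1 + 12) + 91325) - (124132 + 213146) = (12*13 + 91325) - 1*337278 = (156 + 91325) - 337278 = 91481 - 337278 = -245797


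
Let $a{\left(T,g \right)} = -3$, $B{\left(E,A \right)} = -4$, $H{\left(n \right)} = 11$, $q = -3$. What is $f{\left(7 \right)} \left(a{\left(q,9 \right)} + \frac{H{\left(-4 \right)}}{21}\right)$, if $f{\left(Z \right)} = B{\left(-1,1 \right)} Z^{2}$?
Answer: $\frac{1456}{3} \approx 485.33$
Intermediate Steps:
$f{\left(Z \right)} = - 4 Z^{2}$
$f{\left(7 \right)} \left(a{\left(q,9 \right)} + \frac{H{\left(-4 \right)}}{21}\right) = - 4 \cdot 7^{2} \left(-3 + \frac{11}{21}\right) = \left(-4\right) 49 \left(-3 + 11 \cdot \frac{1}{21}\right) = - 196 \left(-3 + \frac{11}{21}\right) = \left(-196\right) \left(- \frac{52}{21}\right) = \frac{1456}{3}$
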